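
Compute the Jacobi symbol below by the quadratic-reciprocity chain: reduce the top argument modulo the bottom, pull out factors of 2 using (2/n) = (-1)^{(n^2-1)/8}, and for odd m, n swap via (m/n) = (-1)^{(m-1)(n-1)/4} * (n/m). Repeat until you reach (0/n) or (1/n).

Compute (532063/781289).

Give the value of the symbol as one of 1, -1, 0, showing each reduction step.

flip (532063/781289) -> (781289/532063): both odd, 532063 mod 4 = 3, 781289 mod 4 = 1, so the flip contributes +1; sign now +1
(781289/532063): 781289 mod 532063 = 249226, so (781289/532063) = (249226/532063)
factor out 2^1: 249226 = 2^1·124613; with 532063 mod 8 = 7, (2/532063) = +1; sign now +1; continue with (124613/532063)
flip (124613/532063) -> (532063/124613): both odd, 124613 mod 4 = 1, 532063 mod 4 = 3, so the flip contributes +1; sign now +1
(532063/124613): 532063 mod 124613 = 33611, so (532063/124613) = (33611/124613)
flip (33611/124613) -> (124613/33611): both odd, 33611 mod 4 = 3, 124613 mod 4 = 1, so the flip contributes +1; sign now +1
(124613/33611): 124613 mod 33611 = 23780, so (124613/33611) = (23780/33611)
factor out 2^2: 23780 = 2^2·5945; with 33611 mod 8 = 3, (2/33611) = -1; sign now +1; continue with (5945/33611)
flip (5945/33611) -> (33611/5945): both odd, 5945 mod 4 = 1, 33611 mod 4 = 3, so the flip contributes +1; sign now +1
(33611/5945): 33611 mod 5945 = 3886, so (33611/5945) = (3886/5945)
factor out 2^1: 3886 = 2^1·1943; with 5945 mod 8 = 1, (2/5945) = +1; sign now +1; continue with (1943/5945)
flip (1943/5945) -> (5945/1943): both odd, 1943 mod 4 = 3, 5945 mod 4 = 1, so the flip contributes +1; sign now +1
(5945/1943): 5945 mod 1943 = 116, so (5945/1943) = (116/1943)
factor out 2^2: 116 = 2^2·29; with 1943 mod 8 = 7, (2/1943) = +1; sign now +1; continue with (29/1943)
flip (29/1943) -> (1943/29): both odd, 29 mod 4 = 1, 1943 mod 4 = 3, so the flip contributes +1; sign now +1
(1943/29): 1943 mod 29 = 0, so (1943/29) = (0/29)
reached (0/29); gcd(a, n) > 1, so (0/29) = 0 and the symbol is 0

0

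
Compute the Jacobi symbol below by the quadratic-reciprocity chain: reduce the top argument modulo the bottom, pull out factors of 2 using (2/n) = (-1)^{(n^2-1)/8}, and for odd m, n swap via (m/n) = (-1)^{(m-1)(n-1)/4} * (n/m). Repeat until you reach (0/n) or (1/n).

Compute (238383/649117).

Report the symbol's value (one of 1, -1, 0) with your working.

flip (238383/649117) -> (649117/238383): both odd, 238383 mod 4 = 3, 649117 mod 4 = 1, so the flip contributes +1; sign now +1
(649117/238383): 649117 mod 238383 = 172351, so (649117/238383) = (172351/238383)
flip (172351/238383) -> (238383/172351): both odd, 172351 mod 4 = 3, 238383 mod 4 = 3, so the flip contributes -1; sign now -1
(238383/172351): 238383 mod 172351 = 66032, so (238383/172351) = (66032/172351)
factor out 2^4: 66032 = 2^4·4127; with 172351 mod 8 = 7, (2/172351) = +1; sign now -1; continue with (4127/172351)
flip (4127/172351) -> (172351/4127): both odd, 4127 mod 4 = 3, 172351 mod 4 = 3, so the flip contributes -1; sign now +1
(172351/4127): 172351 mod 4127 = 3144, so (172351/4127) = (3144/4127)
factor out 2^3: 3144 = 2^3·393; with 4127 mod 8 = 7, (2/4127) = +1; sign now +1; continue with (393/4127)
flip (393/4127) -> (4127/393): both odd, 393 mod 4 = 1, 4127 mod 4 = 3, so the flip contributes +1; sign now +1
(4127/393): 4127 mod 393 = 197, so (4127/393) = (197/393)
flip (197/393) -> (393/197): both odd, 197 mod 4 = 1, 393 mod 4 = 1, so the flip contributes +1; sign now +1
(393/197): 393 mod 197 = 196, so (393/197) = (196/197)
factor out 2^2: 196 = 2^2·49; with 197 mod 8 = 5, (2/197) = -1; sign now +1; continue with (49/197)
flip (49/197) -> (197/49): both odd, 49 mod 4 = 1, 197 mod 4 = 1, so the flip contributes +1; sign now +1
(197/49): 197 mod 49 = 1, so (197/49) = (1/49)
reached (1/49) = 1, so the symbol is +1

1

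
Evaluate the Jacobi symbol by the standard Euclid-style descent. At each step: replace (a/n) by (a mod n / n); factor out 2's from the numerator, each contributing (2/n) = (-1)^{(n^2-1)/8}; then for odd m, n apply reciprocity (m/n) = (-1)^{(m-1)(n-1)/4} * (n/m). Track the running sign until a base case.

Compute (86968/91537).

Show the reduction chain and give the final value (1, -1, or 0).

86968 = 2^3·10871; (2/91537) = +1 since 91537 mod 8 = 1, so (86968/91537) = (+1)^3·(10871/91537); sign now +1
reciprocity: (10871/91537) = +1·(91537/10871) since 10871 mod 4 = 3, 91537 mod 4 = 1; sign now +1
(91537/10871) = (4569/10871)   [reduce mod 10871]
reciprocity: (4569/10871) = +1·(10871/4569) since 4569 mod 4 = 1, 10871 mod 4 = 3; sign now +1
(10871/4569) = (1733/4569)   [reduce mod 4569]
reciprocity: (1733/4569) = +1·(4569/1733) since 1733 mod 4 = 1, 4569 mod 4 = 1; sign now +1
(4569/1733) = (1103/1733)   [reduce mod 1733]
reciprocity: (1103/1733) = +1·(1733/1103) since 1103 mod 4 = 3, 1733 mod 4 = 1; sign now +1
(1733/1103) = (630/1103)   [reduce mod 1103]
630 = 2^1·315; (2/1103) = +1 since 1103 mod 8 = 7, so (630/1103) = (+1)^1·(315/1103); sign now +1
reciprocity: (315/1103) = -1·(1103/315) since 315 mod 4 = 3, 1103 mod 4 = 3; sign now -1
(1103/315) = (158/315)   [reduce mod 315]
158 = 2^1·79; (2/315) = -1 since 315 mod 8 = 3, so (158/315) = (-1)^1·(79/315); sign now +1
reciprocity: (79/315) = -1·(315/79) since 79 mod 4 = 3, 315 mod 4 = 3; sign now -1
(315/79) = (78/79)   [reduce mod 79]
78 = 2^1·39; (2/79) = +1 since 79 mod 8 = 7, so (78/79) = (+1)^1·(39/79); sign now -1
reciprocity: (39/79) = -1·(79/39) since 39 mod 4 = 3, 79 mod 4 = 3; sign now +1
(79/39) = (1/39)   [reduce mod 39]
(1/39) = 1; final value = sign = +1

1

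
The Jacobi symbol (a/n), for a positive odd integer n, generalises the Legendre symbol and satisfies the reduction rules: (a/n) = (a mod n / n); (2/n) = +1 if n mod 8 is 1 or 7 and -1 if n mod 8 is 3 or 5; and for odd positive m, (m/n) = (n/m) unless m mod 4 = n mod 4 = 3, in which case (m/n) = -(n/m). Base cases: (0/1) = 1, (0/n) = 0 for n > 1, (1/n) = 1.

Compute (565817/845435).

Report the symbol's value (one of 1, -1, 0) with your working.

1

flip (565817/845435) -> (845435/565817): both odd, 565817 mod 4 = 1, 845435 mod 4 = 3, so the flip contributes +1; sign now +1
(845435/565817): 845435 mod 565817 = 279618, so (845435/565817) = (279618/565817)
factor out 2^1: 279618 = 2^1·139809; with 565817 mod 8 = 1, (2/565817) = +1; sign now +1; continue with (139809/565817)
flip (139809/565817) -> (565817/139809): both odd, 139809 mod 4 = 1, 565817 mod 4 = 1, so the flip contributes +1; sign now +1
(565817/139809): 565817 mod 139809 = 6581, so (565817/139809) = (6581/139809)
flip (6581/139809) -> (139809/6581): both odd, 6581 mod 4 = 1, 139809 mod 4 = 1, so the flip contributes +1; sign now +1
(139809/6581): 139809 mod 6581 = 1608, so (139809/6581) = (1608/6581)
factor out 2^3: 1608 = 2^3·201; with 6581 mod 8 = 5, (2/6581) = -1; sign now -1; continue with (201/6581)
flip (201/6581) -> (6581/201): both odd, 201 mod 4 = 1, 6581 mod 4 = 1, so the flip contributes +1; sign now -1
(6581/201): 6581 mod 201 = 149, so (6581/201) = (149/201)
flip (149/201) -> (201/149): both odd, 149 mod 4 = 1, 201 mod 4 = 1, so the flip contributes +1; sign now -1
(201/149): 201 mod 149 = 52, so (201/149) = (52/149)
factor out 2^2: 52 = 2^2·13; with 149 mod 8 = 5, (2/149) = -1; sign now -1; continue with (13/149)
flip (13/149) -> (149/13): both odd, 13 mod 4 = 1, 149 mod 4 = 1, so the flip contributes +1; sign now -1
(149/13): 149 mod 13 = 6, so (149/13) = (6/13)
factor out 2^1: 6 = 2^1·3; with 13 mod 8 = 5, (2/13) = -1; sign now +1; continue with (3/13)
flip (3/13) -> (13/3): both odd, 3 mod 4 = 3, 13 mod 4 = 1, so the flip contributes +1; sign now +1
(13/3): 13 mod 3 = 1, so (13/3) = (1/3)
reached (1/3) = 1, so the symbol is +1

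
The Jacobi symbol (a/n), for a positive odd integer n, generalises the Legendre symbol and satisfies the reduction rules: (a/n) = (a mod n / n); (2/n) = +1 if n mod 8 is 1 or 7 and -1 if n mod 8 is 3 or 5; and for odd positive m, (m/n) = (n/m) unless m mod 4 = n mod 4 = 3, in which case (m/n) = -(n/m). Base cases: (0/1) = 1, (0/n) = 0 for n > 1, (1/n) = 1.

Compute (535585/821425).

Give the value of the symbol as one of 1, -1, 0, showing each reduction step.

0

reciprocity: (535585/821425) = +1·(821425/535585) since 535585 mod 4 = 1, 821425 mod 4 = 1; sign now +1
(821425/535585) = (285840/535585)   [reduce mod 535585]
285840 = 2^4·17865; (2/535585) = +1 since 535585 mod 8 = 1, so (285840/535585) = (+1)^4·(17865/535585); sign now +1
reciprocity: (17865/535585) = +1·(535585/17865) since 17865 mod 4 = 1, 535585 mod 4 = 1; sign now +1
(535585/17865) = (17500/17865)   [reduce mod 17865]
17500 = 2^2·4375; (2/17865) = +1 since 17865 mod 8 = 1, so (17500/17865) = (+1)^2·(4375/17865); sign now +1
reciprocity: (4375/17865) = +1·(17865/4375) since 4375 mod 4 = 3, 17865 mod 4 = 1; sign now +1
(17865/4375) = (365/4375)   [reduce mod 4375]
reciprocity: (365/4375) = +1·(4375/365) since 365 mod 4 = 1, 4375 mod 4 = 3; sign now +1
(4375/365) = (360/365)   [reduce mod 365]
360 = 2^3·45; (2/365) = -1 since 365 mod 8 = 5, so (360/365) = (-1)^3·(45/365); sign now -1
reciprocity: (45/365) = +1·(365/45) since 45 mod 4 = 1, 365 mod 4 = 1; sign now -1
(365/45) = (5/45)   [reduce mod 45]
reciprocity: (5/45) = +1·(45/5) since 5 mod 4 = 1, 45 mod 4 = 1; sign now -1
(45/5) = (0/5)   [reduce mod 5]
(0/5) = 0   [gcd(a, n) > 1]; final value = 0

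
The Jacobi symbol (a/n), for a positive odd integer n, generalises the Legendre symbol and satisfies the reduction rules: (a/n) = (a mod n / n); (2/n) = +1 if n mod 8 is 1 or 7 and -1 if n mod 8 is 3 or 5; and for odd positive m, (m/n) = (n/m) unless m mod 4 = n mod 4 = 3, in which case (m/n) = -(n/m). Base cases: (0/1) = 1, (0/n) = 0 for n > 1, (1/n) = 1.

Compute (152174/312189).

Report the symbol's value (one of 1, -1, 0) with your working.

1

152174 = 2^1·76087; (2/312189) = -1 since 312189 mod 8 = 5, so (152174/312189) = (-1)^1·(76087/312189); sign now -1
reciprocity: (76087/312189) = +1·(312189/76087) since 76087 mod 4 = 3, 312189 mod 4 = 1; sign now -1
(312189/76087) = (7841/76087)   [reduce mod 76087]
reciprocity: (7841/76087) = +1·(76087/7841) since 7841 mod 4 = 1, 76087 mod 4 = 3; sign now -1
(76087/7841) = (5518/7841)   [reduce mod 7841]
5518 = 2^1·2759; (2/7841) = +1 since 7841 mod 8 = 1, so (5518/7841) = (+1)^1·(2759/7841); sign now -1
reciprocity: (2759/7841) = +1·(7841/2759) since 2759 mod 4 = 3, 7841 mod 4 = 1; sign now -1
(7841/2759) = (2323/2759)   [reduce mod 2759]
reciprocity: (2323/2759) = -1·(2759/2323) since 2323 mod 4 = 3, 2759 mod 4 = 3; sign now +1
(2759/2323) = (436/2323)   [reduce mod 2323]
436 = 2^2·109; (2/2323) = -1 since 2323 mod 8 = 3, so (436/2323) = (-1)^2·(109/2323); sign now +1
reciprocity: (109/2323) = +1·(2323/109) since 109 mod 4 = 1, 2323 mod 4 = 3; sign now +1
(2323/109) = (34/109)   [reduce mod 109]
34 = 2^1·17; (2/109) = -1 since 109 mod 8 = 5, so (34/109) = (-1)^1·(17/109); sign now -1
reciprocity: (17/109) = +1·(109/17) since 17 mod 4 = 1, 109 mod 4 = 1; sign now -1
(109/17) = (7/17)   [reduce mod 17]
reciprocity: (7/17) = +1·(17/7) since 7 mod 4 = 3, 17 mod 4 = 1; sign now -1
(17/7) = (3/7)   [reduce mod 7]
reciprocity: (3/7) = -1·(7/3) since 3 mod 4 = 3, 7 mod 4 = 3; sign now +1
(7/3) = (1/3)   [reduce mod 3]
(1/3) = 1; final value = sign = +1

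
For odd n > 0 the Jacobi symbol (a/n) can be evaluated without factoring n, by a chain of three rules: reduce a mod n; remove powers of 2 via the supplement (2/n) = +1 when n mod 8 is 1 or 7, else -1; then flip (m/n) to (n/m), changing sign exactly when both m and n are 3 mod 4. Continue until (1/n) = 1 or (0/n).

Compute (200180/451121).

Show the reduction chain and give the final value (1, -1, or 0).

-1

factor out 2^2: 200180 = 2^2·50045; with 451121 mod 8 = 1, (2/451121) = +1; sign now +1; continue with (50045/451121)
flip (50045/451121) -> (451121/50045): both odd, 50045 mod 4 = 1, 451121 mod 4 = 1, so the flip contributes +1; sign now +1
(451121/50045): 451121 mod 50045 = 716, so (451121/50045) = (716/50045)
factor out 2^2: 716 = 2^2·179; with 50045 mod 8 = 5, (2/50045) = -1; sign now +1; continue with (179/50045)
flip (179/50045) -> (50045/179): both odd, 179 mod 4 = 3, 50045 mod 4 = 1, so the flip contributes +1; sign now +1
(50045/179): 50045 mod 179 = 104, so (50045/179) = (104/179)
factor out 2^3: 104 = 2^3·13; with 179 mod 8 = 3, (2/179) = -1; sign now -1; continue with (13/179)
flip (13/179) -> (179/13): both odd, 13 mod 4 = 1, 179 mod 4 = 3, so the flip contributes +1; sign now -1
(179/13): 179 mod 13 = 10, so (179/13) = (10/13)
factor out 2^1: 10 = 2^1·5; with 13 mod 8 = 5, (2/13) = -1; sign now +1; continue with (5/13)
flip (5/13) -> (13/5): both odd, 5 mod 4 = 1, 13 mod 4 = 1, so the flip contributes +1; sign now +1
(13/5): 13 mod 5 = 3, so (13/5) = (3/5)
flip (3/5) -> (5/3): both odd, 3 mod 4 = 3, 5 mod 4 = 1, so the flip contributes +1; sign now +1
(5/3): 5 mod 3 = 2, so (5/3) = (2/3)
factor out 2^1: 2 = 2^1·1; with 3 mod 8 = 3, (2/3) = -1; sign now -1; continue with (1/3)
reached (1/3) = 1, so the symbol is -1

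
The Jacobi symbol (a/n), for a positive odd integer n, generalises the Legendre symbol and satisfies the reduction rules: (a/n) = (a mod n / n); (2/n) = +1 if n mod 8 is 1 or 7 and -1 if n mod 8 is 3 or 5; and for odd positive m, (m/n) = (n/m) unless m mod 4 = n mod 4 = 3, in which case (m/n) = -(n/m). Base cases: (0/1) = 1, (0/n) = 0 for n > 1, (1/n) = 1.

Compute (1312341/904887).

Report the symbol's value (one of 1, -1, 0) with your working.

(1312341/904887) = (407454/904887)   [reduce mod 904887]
407454 = 2^1·203727; (2/904887) = +1 since 904887 mod 8 = 7, so (407454/904887) = (+1)^1·(203727/904887); sign now +1
reciprocity: (203727/904887) = -1·(904887/203727) since 203727 mod 4 = 3, 904887 mod 4 = 3; sign now -1
(904887/203727) = (89979/203727)   [reduce mod 203727]
reciprocity: (89979/203727) = -1·(203727/89979) since 89979 mod 4 = 3, 203727 mod 4 = 3; sign now +1
(203727/89979) = (23769/89979)   [reduce mod 89979]
reciprocity: (23769/89979) = +1·(89979/23769) since 23769 mod 4 = 1, 89979 mod 4 = 3; sign now +1
(89979/23769) = (18672/23769)   [reduce mod 23769]
18672 = 2^4·1167; (2/23769) = +1 since 23769 mod 8 = 1, so (18672/23769) = (+1)^4·(1167/23769); sign now +1
reciprocity: (1167/23769) = +1·(23769/1167) since 1167 mod 4 = 3, 23769 mod 4 = 1; sign now +1
(23769/1167) = (429/1167)   [reduce mod 1167]
reciprocity: (429/1167) = +1·(1167/429) since 429 mod 4 = 1, 1167 mod 4 = 3; sign now +1
(1167/429) = (309/429)   [reduce mod 429]
reciprocity: (309/429) = +1·(429/309) since 309 mod 4 = 1, 429 mod 4 = 1; sign now +1
(429/309) = (120/309)   [reduce mod 309]
120 = 2^3·15; (2/309) = -1 since 309 mod 8 = 5, so (120/309) = (-1)^3·(15/309); sign now -1
reciprocity: (15/309) = +1·(309/15) since 15 mod 4 = 3, 309 mod 4 = 1; sign now -1
(309/15) = (9/15)   [reduce mod 15]
reciprocity: (9/15) = +1·(15/9) since 9 mod 4 = 1, 15 mod 4 = 3; sign now -1
(15/9) = (6/9)   [reduce mod 9]
6 = 2^1·3; (2/9) = +1 since 9 mod 8 = 1, so (6/9) = (+1)^1·(3/9); sign now -1
reciprocity: (3/9) = +1·(9/3) since 3 mod 4 = 3, 9 mod 4 = 1; sign now -1
(9/3) = (0/3)   [reduce mod 3]
(0/3) = 0   [gcd(a, n) > 1]; final value = 0

0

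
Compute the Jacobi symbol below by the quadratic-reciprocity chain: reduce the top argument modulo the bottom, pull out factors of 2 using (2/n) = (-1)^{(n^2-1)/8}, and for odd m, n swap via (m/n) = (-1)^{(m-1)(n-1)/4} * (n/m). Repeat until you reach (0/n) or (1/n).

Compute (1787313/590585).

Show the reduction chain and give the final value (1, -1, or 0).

(1787313/590585): 1787313 mod 590585 = 15558, so (1787313/590585) = (15558/590585)
factor out 2^1: 15558 = 2^1·7779; with 590585 mod 8 = 1, (2/590585) = +1; sign now +1; continue with (7779/590585)
flip (7779/590585) -> (590585/7779): both odd, 7779 mod 4 = 3, 590585 mod 4 = 1, so the flip contributes +1; sign now +1
(590585/7779): 590585 mod 7779 = 7160, so (590585/7779) = (7160/7779)
factor out 2^3: 7160 = 2^3·895; with 7779 mod 8 = 3, (2/7779) = -1; sign now -1; continue with (895/7779)
flip (895/7779) -> (7779/895): both odd, 895 mod 4 = 3, 7779 mod 4 = 3, so the flip contributes -1; sign now +1
(7779/895): 7779 mod 895 = 619, so (7779/895) = (619/895)
flip (619/895) -> (895/619): both odd, 619 mod 4 = 3, 895 mod 4 = 3, so the flip contributes -1; sign now -1
(895/619): 895 mod 619 = 276, so (895/619) = (276/619)
factor out 2^2: 276 = 2^2·69; with 619 mod 8 = 3, (2/619) = -1; sign now -1; continue with (69/619)
flip (69/619) -> (619/69): both odd, 69 mod 4 = 1, 619 mod 4 = 3, so the flip contributes +1; sign now -1
(619/69): 619 mod 69 = 67, so (619/69) = (67/69)
flip (67/69) -> (69/67): both odd, 67 mod 4 = 3, 69 mod 4 = 1, so the flip contributes +1; sign now -1
(69/67): 69 mod 67 = 2, so (69/67) = (2/67)
factor out 2^1: 2 = 2^1·1; with 67 mod 8 = 3, (2/67) = -1; sign now +1; continue with (1/67)
reached (1/67) = 1, so the symbol is +1

1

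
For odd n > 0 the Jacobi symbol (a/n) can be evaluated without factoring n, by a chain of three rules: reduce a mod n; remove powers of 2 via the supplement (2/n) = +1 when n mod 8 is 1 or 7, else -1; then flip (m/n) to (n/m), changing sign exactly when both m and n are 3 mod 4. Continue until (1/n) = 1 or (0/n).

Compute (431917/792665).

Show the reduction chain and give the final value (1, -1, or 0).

1

reciprocity: (431917/792665) = +1·(792665/431917) since 431917 mod 4 = 1, 792665 mod 4 = 1; sign now +1
(792665/431917) = (360748/431917)   [reduce mod 431917]
360748 = 2^2·90187; (2/431917) = -1 since 431917 mod 8 = 5, so (360748/431917) = (-1)^2·(90187/431917); sign now +1
reciprocity: (90187/431917) = +1·(431917/90187) since 90187 mod 4 = 3, 431917 mod 4 = 1; sign now +1
(431917/90187) = (71169/90187)   [reduce mod 90187]
reciprocity: (71169/90187) = +1·(90187/71169) since 71169 mod 4 = 1, 90187 mod 4 = 3; sign now +1
(90187/71169) = (19018/71169)   [reduce mod 71169]
19018 = 2^1·9509; (2/71169) = +1 since 71169 mod 8 = 1, so (19018/71169) = (+1)^1·(9509/71169); sign now +1
reciprocity: (9509/71169) = +1·(71169/9509) since 9509 mod 4 = 1, 71169 mod 4 = 1; sign now +1
(71169/9509) = (4606/9509)   [reduce mod 9509]
4606 = 2^1·2303; (2/9509) = -1 since 9509 mod 8 = 5, so (4606/9509) = (-1)^1·(2303/9509); sign now -1
reciprocity: (2303/9509) = +1·(9509/2303) since 2303 mod 4 = 3, 9509 mod 4 = 1; sign now -1
(9509/2303) = (297/2303)   [reduce mod 2303]
reciprocity: (297/2303) = +1·(2303/297) since 297 mod 4 = 1, 2303 mod 4 = 3; sign now -1
(2303/297) = (224/297)   [reduce mod 297]
224 = 2^5·7; (2/297) = +1 since 297 mod 8 = 1, so (224/297) = (+1)^5·(7/297); sign now -1
reciprocity: (7/297) = +1·(297/7) since 7 mod 4 = 3, 297 mod 4 = 1; sign now -1
(297/7) = (3/7)   [reduce mod 7]
reciprocity: (3/7) = -1·(7/3) since 3 mod 4 = 3, 7 mod 4 = 3; sign now +1
(7/3) = (1/3)   [reduce mod 3]
(1/3) = 1; final value = sign = +1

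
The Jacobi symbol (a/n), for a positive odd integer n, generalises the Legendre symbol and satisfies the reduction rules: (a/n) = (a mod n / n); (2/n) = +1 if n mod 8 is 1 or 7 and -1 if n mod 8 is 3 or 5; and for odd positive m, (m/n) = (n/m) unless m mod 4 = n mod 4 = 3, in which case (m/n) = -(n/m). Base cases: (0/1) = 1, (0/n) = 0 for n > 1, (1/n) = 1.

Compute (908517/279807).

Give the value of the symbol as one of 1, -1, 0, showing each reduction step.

(908517/279807): 908517 mod 279807 = 69096, so (908517/279807) = (69096/279807)
factor out 2^3: 69096 = 2^3·8637; with 279807 mod 8 = 7, (2/279807) = +1; sign now +1; continue with (8637/279807)
flip (8637/279807) -> (279807/8637): both odd, 8637 mod 4 = 1, 279807 mod 4 = 3, so the flip contributes +1; sign now +1
(279807/8637): 279807 mod 8637 = 3423, so (279807/8637) = (3423/8637)
flip (3423/8637) -> (8637/3423): both odd, 3423 mod 4 = 3, 8637 mod 4 = 1, so the flip contributes +1; sign now +1
(8637/3423): 8637 mod 3423 = 1791, so (8637/3423) = (1791/3423)
flip (1791/3423) -> (3423/1791): both odd, 1791 mod 4 = 3, 3423 mod 4 = 3, so the flip contributes -1; sign now -1
(3423/1791): 3423 mod 1791 = 1632, so (3423/1791) = (1632/1791)
factor out 2^5: 1632 = 2^5·51; with 1791 mod 8 = 7, (2/1791) = +1; sign now -1; continue with (51/1791)
flip (51/1791) -> (1791/51): both odd, 51 mod 4 = 3, 1791 mod 4 = 3, so the flip contributes -1; sign now +1
(1791/51): 1791 mod 51 = 6, so (1791/51) = (6/51)
factor out 2^1: 6 = 2^1·3; with 51 mod 8 = 3, (2/51) = -1; sign now -1; continue with (3/51)
flip (3/51) -> (51/3): both odd, 3 mod 4 = 3, 51 mod 4 = 3, so the flip contributes -1; sign now +1
(51/3): 51 mod 3 = 0, so (51/3) = (0/3)
reached (0/3); gcd(a, n) > 1, so (0/3) = 0 and the symbol is 0

0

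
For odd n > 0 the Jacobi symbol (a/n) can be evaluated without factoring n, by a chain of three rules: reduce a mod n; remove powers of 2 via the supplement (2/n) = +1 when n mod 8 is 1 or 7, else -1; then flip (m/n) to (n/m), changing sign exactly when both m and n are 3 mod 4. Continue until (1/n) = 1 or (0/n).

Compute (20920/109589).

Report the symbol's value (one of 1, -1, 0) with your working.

20920 = 2^3·2615; (2/109589) = -1 since 109589 mod 8 = 5, so (20920/109589) = (-1)^3·(2615/109589); sign now -1
reciprocity: (2615/109589) = +1·(109589/2615) since 2615 mod 4 = 3, 109589 mod 4 = 1; sign now -1
(109589/2615) = (2374/2615)   [reduce mod 2615]
2374 = 2^1·1187; (2/2615) = +1 since 2615 mod 8 = 7, so (2374/2615) = (+1)^1·(1187/2615); sign now -1
reciprocity: (1187/2615) = -1·(2615/1187) since 1187 mod 4 = 3, 2615 mod 4 = 3; sign now +1
(2615/1187) = (241/1187)   [reduce mod 1187]
reciprocity: (241/1187) = +1·(1187/241) since 241 mod 4 = 1, 1187 mod 4 = 3; sign now +1
(1187/241) = (223/241)   [reduce mod 241]
reciprocity: (223/241) = +1·(241/223) since 223 mod 4 = 3, 241 mod 4 = 1; sign now +1
(241/223) = (18/223)   [reduce mod 223]
18 = 2^1·9; (2/223) = +1 since 223 mod 8 = 7, so (18/223) = (+1)^1·(9/223); sign now +1
reciprocity: (9/223) = +1·(223/9) since 9 mod 4 = 1, 223 mod 4 = 3; sign now +1
(223/9) = (7/9)   [reduce mod 9]
reciprocity: (7/9) = +1·(9/7) since 7 mod 4 = 3, 9 mod 4 = 1; sign now +1
(9/7) = (2/7)   [reduce mod 7]
2 = 2^1·1; (2/7) = +1 since 7 mod 8 = 7, so (2/7) = (+1)^1·(1/7); sign now +1
(1/7) = 1; final value = sign = +1

1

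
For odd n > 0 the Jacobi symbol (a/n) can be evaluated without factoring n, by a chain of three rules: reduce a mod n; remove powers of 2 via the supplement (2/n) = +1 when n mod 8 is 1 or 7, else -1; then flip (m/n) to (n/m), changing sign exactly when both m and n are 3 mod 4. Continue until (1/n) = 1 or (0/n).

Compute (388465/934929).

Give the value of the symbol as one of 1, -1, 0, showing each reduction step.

1

reciprocity: (388465/934929) = +1·(934929/388465) since 388465 mod 4 = 1, 934929 mod 4 = 1; sign now +1
(934929/388465) = (157999/388465)   [reduce mod 388465]
reciprocity: (157999/388465) = +1·(388465/157999) since 157999 mod 4 = 3, 388465 mod 4 = 1; sign now +1
(388465/157999) = (72467/157999)   [reduce mod 157999]
reciprocity: (72467/157999) = -1·(157999/72467) since 72467 mod 4 = 3, 157999 mod 4 = 3; sign now -1
(157999/72467) = (13065/72467)   [reduce mod 72467]
reciprocity: (13065/72467) = +1·(72467/13065) since 13065 mod 4 = 1, 72467 mod 4 = 3; sign now -1
(72467/13065) = (7142/13065)   [reduce mod 13065]
7142 = 2^1·3571; (2/13065) = +1 since 13065 mod 8 = 1, so (7142/13065) = (+1)^1·(3571/13065); sign now -1
reciprocity: (3571/13065) = +1·(13065/3571) since 3571 mod 4 = 3, 13065 mod 4 = 1; sign now -1
(13065/3571) = (2352/3571)   [reduce mod 3571]
2352 = 2^4·147; (2/3571) = -1 since 3571 mod 8 = 3, so (2352/3571) = (-1)^4·(147/3571); sign now -1
reciprocity: (147/3571) = -1·(3571/147) since 147 mod 4 = 3, 3571 mod 4 = 3; sign now +1
(3571/147) = (43/147)   [reduce mod 147]
reciprocity: (43/147) = -1·(147/43) since 43 mod 4 = 3, 147 mod 4 = 3; sign now -1
(147/43) = (18/43)   [reduce mod 43]
18 = 2^1·9; (2/43) = -1 since 43 mod 8 = 3, so (18/43) = (-1)^1·(9/43); sign now +1
reciprocity: (9/43) = +1·(43/9) since 9 mod 4 = 1, 43 mod 4 = 3; sign now +1
(43/9) = (7/9)   [reduce mod 9]
reciprocity: (7/9) = +1·(9/7) since 7 mod 4 = 3, 9 mod 4 = 1; sign now +1
(9/7) = (2/7)   [reduce mod 7]
2 = 2^1·1; (2/7) = +1 since 7 mod 8 = 7, so (2/7) = (+1)^1·(1/7); sign now +1
(1/7) = 1; final value = sign = +1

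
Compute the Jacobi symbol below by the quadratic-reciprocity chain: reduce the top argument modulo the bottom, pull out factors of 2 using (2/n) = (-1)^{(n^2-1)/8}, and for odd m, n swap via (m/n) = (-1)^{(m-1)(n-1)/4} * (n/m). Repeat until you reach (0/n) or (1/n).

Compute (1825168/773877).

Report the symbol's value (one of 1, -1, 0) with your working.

-1

(1825168/773877) = (277414/773877)   [reduce mod 773877]
277414 = 2^1·138707; (2/773877) = -1 since 773877 mod 8 = 5, so (277414/773877) = (-1)^1·(138707/773877); sign now -1
reciprocity: (138707/773877) = +1·(773877/138707) since 138707 mod 4 = 3, 773877 mod 4 = 1; sign now -1
(773877/138707) = (80342/138707)   [reduce mod 138707]
80342 = 2^1·40171; (2/138707) = -1 since 138707 mod 8 = 3, so (80342/138707) = (-1)^1·(40171/138707); sign now +1
reciprocity: (40171/138707) = -1·(138707/40171) since 40171 mod 4 = 3, 138707 mod 4 = 3; sign now -1
(138707/40171) = (18194/40171)   [reduce mod 40171]
18194 = 2^1·9097; (2/40171) = -1 since 40171 mod 8 = 3, so (18194/40171) = (-1)^1·(9097/40171); sign now +1
reciprocity: (9097/40171) = +1·(40171/9097) since 9097 mod 4 = 1, 40171 mod 4 = 3; sign now +1
(40171/9097) = (3783/9097)   [reduce mod 9097]
reciprocity: (3783/9097) = +1·(9097/3783) since 3783 mod 4 = 3, 9097 mod 4 = 1; sign now +1
(9097/3783) = (1531/3783)   [reduce mod 3783]
reciprocity: (1531/3783) = -1·(3783/1531) since 1531 mod 4 = 3, 3783 mod 4 = 3; sign now -1
(3783/1531) = (721/1531)   [reduce mod 1531]
reciprocity: (721/1531) = +1·(1531/721) since 721 mod 4 = 1, 1531 mod 4 = 3; sign now -1
(1531/721) = (89/721)   [reduce mod 721]
reciprocity: (89/721) = +1·(721/89) since 89 mod 4 = 1, 721 mod 4 = 1; sign now -1
(721/89) = (9/89)   [reduce mod 89]
reciprocity: (9/89) = +1·(89/9) since 9 mod 4 = 1, 89 mod 4 = 1; sign now -1
(89/9) = (8/9)   [reduce mod 9]
8 = 2^3·1; (2/9) = +1 since 9 mod 8 = 1, so (8/9) = (+1)^3·(1/9); sign now -1
(1/9) = 1; final value = sign = -1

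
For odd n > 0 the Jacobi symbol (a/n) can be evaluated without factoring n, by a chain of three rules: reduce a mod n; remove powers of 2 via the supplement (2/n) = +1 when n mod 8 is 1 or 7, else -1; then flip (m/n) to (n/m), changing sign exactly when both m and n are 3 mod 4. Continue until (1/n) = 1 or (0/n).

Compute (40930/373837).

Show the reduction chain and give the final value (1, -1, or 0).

1

40930 = 2^1·20465; (2/373837) = -1 since 373837 mod 8 = 5, so (40930/373837) = (-1)^1·(20465/373837); sign now -1
reciprocity: (20465/373837) = +1·(373837/20465) since 20465 mod 4 = 1, 373837 mod 4 = 1; sign now -1
(373837/20465) = (5467/20465)   [reduce mod 20465]
reciprocity: (5467/20465) = +1·(20465/5467) since 5467 mod 4 = 3, 20465 mod 4 = 1; sign now -1
(20465/5467) = (4064/5467)   [reduce mod 5467]
4064 = 2^5·127; (2/5467) = -1 since 5467 mod 8 = 3, so (4064/5467) = (-1)^5·(127/5467); sign now +1
reciprocity: (127/5467) = -1·(5467/127) since 127 mod 4 = 3, 5467 mod 4 = 3; sign now -1
(5467/127) = (6/127)   [reduce mod 127]
6 = 2^1·3; (2/127) = +1 since 127 mod 8 = 7, so (6/127) = (+1)^1·(3/127); sign now -1
reciprocity: (3/127) = -1·(127/3) since 3 mod 4 = 3, 127 mod 4 = 3; sign now +1
(127/3) = (1/3)   [reduce mod 3]
(1/3) = 1; final value = sign = +1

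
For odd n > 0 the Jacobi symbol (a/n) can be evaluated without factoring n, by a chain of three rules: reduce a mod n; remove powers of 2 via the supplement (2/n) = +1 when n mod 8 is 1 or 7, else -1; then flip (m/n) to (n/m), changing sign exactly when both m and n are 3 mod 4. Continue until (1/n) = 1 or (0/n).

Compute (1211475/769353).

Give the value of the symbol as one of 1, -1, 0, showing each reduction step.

0

(1211475/769353) = (442122/769353)   [reduce mod 769353]
442122 = 2^1·221061; (2/769353) = +1 since 769353 mod 8 = 1, so (442122/769353) = (+1)^1·(221061/769353); sign now +1
reciprocity: (221061/769353) = +1·(769353/221061) since 221061 mod 4 = 1, 769353 mod 4 = 1; sign now +1
(769353/221061) = (106170/221061)   [reduce mod 221061]
106170 = 2^1·53085; (2/221061) = -1 since 221061 mod 8 = 5, so (106170/221061) = (-1)^1·(53085/221061); sign now -1
reciprocity: (53085/221061) = +1·(221061/53085) since 53085 mod 4 = 1, 221061 mod 4 = 1; sign now -1
(221061/53085) = (8721/53085)   [reduce mod 53085]
reciprocity: (8721/53085) = +1·(53085/8721) since 8721 mod 4 = 1, 53085 mod 4 = 1; sign now -1
(53085/8721) = (759/8721)   [reduce mod 8721]
reciprocity: (759/8721) = +1·(8721/759) since 759 mod 4 = 3, 8721 mod 4 = 1; sign now -1
(8721/759) = (372/759)   [reduce mod 759]
372 = 2^2·93; (2/759) = +1 since 759 mod 8 = 7, so (372/759) = (+1)^2·(93/759); sign now -1
reciprocity: (93/759) = +1·(759/93) since 93 mod 4 = 1, 759 mod 4 = 3; sign now -1
(759/93) = (15/93)   [reduce mod 93]
reciprocity: (15/93) = +1·(93/15) since 15 mod 4 = 3, 93 mod 4 = 1; sign now -1
(93/15) = (3/15)   [reduce mod 15]
reciprocity: (3/15) = -1·(15/3) since 3 mod 4 = 3, 15 mod 4 = 3; sign now +1
(15/3) = (0/3)   [reduce mod 3]
(0/3) = 0   [gcd(a, n) > 1]; final value = 0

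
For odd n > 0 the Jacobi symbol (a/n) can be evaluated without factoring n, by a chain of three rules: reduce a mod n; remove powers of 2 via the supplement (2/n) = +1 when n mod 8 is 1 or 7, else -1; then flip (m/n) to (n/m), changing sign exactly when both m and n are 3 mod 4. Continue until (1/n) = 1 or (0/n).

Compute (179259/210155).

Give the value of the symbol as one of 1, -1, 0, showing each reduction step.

reciprocity: (179259/210155) = -1·(210155/179259) since 179259 mod 4 = 3, 210155 mod 4 = 3; sign now -1
(210155/179259) = (30896/179259)   [reduce mod 179259]
30896 = 2^4·1931; (2/179259) = -1 since 179259 mod 8 = 3, so (30896/179259) = (-1)^4·(1931/179259); sign now -1
reciprocity: (1931/179259) = -1·(179259/1931) since 1931 mod 4 = 3, 179259 mod 4 = 3; sign now +1
(179259/1931) = (1607/1931)   [reduce mod 1931]
reciprocity: (1607/1931) = -1·(1931/1607) since 1607 mod 4 = 3, 1931 mod 4 = 3; sign now -1
(1931/1607) = (324/1607)   [reduce mod 1607]
324 = 2^2·81; (2/1607) = +1 since 1607 mod 8 = 7, so (324/1607) = (+1)^2·(81/1607); sign now -1
reciprocity: (81/1607) = +1·(1607/81) since 81 mod 4 = 1, 1607 mod 4 = 3; sign now -1
(1607/81) = (68/81)   [reduce mod 81]
68 = 2^2·17; (2/81) = +1 since 81 mod 8 = 1, so (68/81) = (+1)^2·(17/81); sign now -1
reciprocity: (17/81) = +1·(81/17) since 17 mod 4 = 1, 81 mod 4 = 1; sign now -1
(81/17) = (13/17)   [reduce mod 17]
reciprocity: (13/17) = +1·(17/13) since 13 mod 4 = 1, 17 mod 4 = 1; sign now -1
(17/13) = (4/13)   [reduce mod 13]
4 = 2^2·1; (2/13) = -1 since 13 mod 8 = 5, so (4/13) = (-1)^2·(1/13); sign now -1
(1/13) = 1; final value = sign = -1

-1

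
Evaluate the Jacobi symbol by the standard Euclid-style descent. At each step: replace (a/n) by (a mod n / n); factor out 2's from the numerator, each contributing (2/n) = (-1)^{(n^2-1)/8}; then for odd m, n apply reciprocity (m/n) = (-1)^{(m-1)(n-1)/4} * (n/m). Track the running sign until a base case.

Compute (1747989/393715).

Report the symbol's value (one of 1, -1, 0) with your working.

(1747989/393715): 1747989 mod 393715 = 173129, so (1747989/393715) = (173129/393715)
flip (173129/393715) -> (393715/173129): both odd, 173129 mod 4 = 1, 393715 mod 4 = 3, so the flip contributes +1; sign now +1
(393715/173129): 393715 mod 173129 = 47457, so (393715/173129) = (47457/173129)
flip (47457/173129) -> (173129/47457): both odd, 47457 mod 4 = 1, 173129 mod 4 = 1, so the flip contributes +1; sign now +1
(173129/47457): 173129 mod 47457 = 30758, so (173129/47457) = (30758/47457)
factor out 2^1: 30758 = 2^1·15379; with 47457 mod 8 = 1, (2/47457) = +1; sign now +1; continue with (15379/47457)
flip (15379/47457) -> (47457/15379): both odd, 15379 mod 4 = 3, 47457 mod 4 = 1, so the flip contributes +1; sign now +1
(47457/15379): 47457 mod 15379 = 1320, so (47457/15379) = (1320/15379)
factor out 2^3: 1320 = 2^3·165; with 15379 mod 8 = 3, (2/15379) = -1; sign now -1; continue with (165/15379)
flip (165/15379) -> (15379/165): both odd, 165 mod 4 = 1, 15379 mod 4 = 3, so the flip contributes +1; sign now -1
(15379/165): 15379 mod 165 = 34, so (15379/165) = (34/165)
factor out 2^1: 34 = 2^1·17; with 165 mod 8 = 5, (2/165) = -1; sign now +1; continue with (17/165)
flip (17/165) -> (165/17): both odd, 17 mod 4 = 1, 165 mod 4 = 1, so the flip contributes +1; sign now +1
(165/17): 165 mod 17 = 12, so (165/17) = (12/17)
factor out 2^2: 12 = 2^2·3; with 17 mod 8 = 1, (2/17) = +1; sign now +1; continue with (3/17)
flip (3/17) -> (17/3): both odd, 3 mod 4 = 3, 17 mod 4 = 1, so the flip contributes +1; sign now +1
(17/3): 17 mod 3 = 2, so (17/3) = (2/3)
factor out 2^1: 2 = 2^1·1; with 3 mod 8 = 3, (2/3) = -1; sign now -1; continue with (1/3)
reached (1/3) = 1, so the symbol is -1

-1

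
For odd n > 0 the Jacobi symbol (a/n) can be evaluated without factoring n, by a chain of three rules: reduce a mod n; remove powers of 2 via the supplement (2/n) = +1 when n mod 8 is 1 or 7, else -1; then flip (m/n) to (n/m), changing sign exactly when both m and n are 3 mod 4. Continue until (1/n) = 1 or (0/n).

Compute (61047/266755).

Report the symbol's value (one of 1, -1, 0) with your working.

-1

flip (61047/266755) -> (266755/61047): both odd, 61047 mod 4 = 3, 266755 mod 4 = 3, so the flip contributes -1; sign now -1
(266755/61047): 266755 mod 61047 = 22567, so (266755/61047) = (22567/61047)
flip (22567/61047) -> (61047/22567): both odd, 22567 mod 4 = 3, 61047 mod 4 = 3, so the flip contributes -1; sign now +1
(61047/22567): 61047 mod 22567 = 15913, so (61047/22567) = (15913/22567)
flip (15913/22567) -> (22567/15913): both odd, 15913 mod 4 = 1, 22567 mod 4 = 3, so the flip contributes +1; sign now +1
(22567/15913): 22567 mod 15913 = 6654, so (22567/15913) = (6654/15913)
factor out 2^1: 6654 = 2^1·3327; with 15913 mod 8 = 1, (2/15913) = +1; sign now +1; continue with (3327/15913)
flip (3327/15913) -> (15913/3327): both odd, 3327 mod 4 = 3, 15913 mod 4 = 1, so the flip contributes +1; sign now +1
(15913/3327): 15913 mod 3327 = 2605, so (15913/3327) = (2605/3327)
flip (2605/3327) -> (3327/2605): both odd, 2605 mod 4 = 1, 3327 mod 4 = 3, so the flip contributes +1; sign now +1
(3327/2605): 3327 mod 2605 = 722, so (3327/2605) = (722/2605)
factor out 2^1: 722 = 2^1·361; with 2605 mod 8 = 5, (2/2605) = -1; sign now -1; continue with (361/2605)
flip (361/2605) -> (2605/361): both odd, 361 mod 4 = 1, 2605 mod 4 = 1, so the flip contributes +1; sign now -1
(2605/361): 2605 mod 361 = 78, so (2605/361) = (78/361)
factor out 2^1: 78 = 2^1·39; with 361 mod 8 = 1, (2/361) = +1; sign now -1; continue with (39/361)
flip (39/361) -> (361/39): both odd, 39 mod 4 = 3, 361 mod 4 = 1, so the flip contributes +1; sign now -1
(361/39): 361 mod 39 = 10, so (361/39) = (10/39)
factor out 2^1: 10 = 2^1·5; with 39 mod 8 = 7, (2/39) = +1; sign now -1; continue with (5/39)
flip (5/39) -> (39/5): both odd, 5 mod 4 = 1, 39 mod 4 = 3, so the flip contributes +1; sign now -1
(39/5): 39 mod 5 = 4, so (39/5) = (4/5)
factor out 2^2: 4 = 2^2·1; with 5 mod 8 = 5, (2/5) = -1; sign now -1; continue with (1/5)
reached (1/5) = 1, so the symbol is -1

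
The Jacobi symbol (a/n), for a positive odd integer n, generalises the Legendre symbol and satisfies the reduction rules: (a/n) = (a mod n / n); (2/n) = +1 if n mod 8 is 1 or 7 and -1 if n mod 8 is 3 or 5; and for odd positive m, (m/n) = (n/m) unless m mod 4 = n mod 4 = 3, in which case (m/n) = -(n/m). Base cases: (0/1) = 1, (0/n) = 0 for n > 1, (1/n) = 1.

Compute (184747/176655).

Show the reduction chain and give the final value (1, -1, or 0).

1

(184747/176655) = (8092/176655)   [reduce mod 176655]
8092 = 2^2·2023; (2/176655) = +1 since 176655 mod 8 = 7, so (8092/176655) = (+1)^2·(2023/176655); sign now +1
reciprocity: (2023/176655) = -1·(176655/2023) since 2023 mod 4 = 3, 176655 mod 4 = 3; sign now -1
(176655/2023) = (654/2023)   [reduce mod 2023]
654 = 2^1·327; (2/2023) = +1 since 2023 mod 8 = 7, so (654/2023) = (+1)^1·(327/2023); sign now -1
reciprocity: (327/2023) = -1·(2023/327) since 327 mod 4 = 3, 2023 mod 4 = 3; sign now +1
(2023/327) = (61/327)   [reduce mod 327]
reciprocity: (61/327) = +1·(327/61) since 61 mod 4 = 1, 327 mod 4 = 3; sign now +1
(327/61) = (22/61)   [reduce mod 61]
22 = 2^1·11; (2/61) = -1 since 61 mod 8 = 5, so (22/61) = (-1)^1·(11/61); sign now -1
reciprocity: (11/61) = +1·(61/11) since 11 mod 4 = 3, 61 mod 4 = 1; sign now -1
(61/11) = (6/11)   [reduce mod 11]
6 = 2^1·3; (2/11) = -1 since 11 mod 8 = 3, so (6/11) = (-1)^1·(3/11); sign now +1
reciprocity: (3/11) = -1·(11/3) since 3 mod 4 = 3, 11 mod 4 = 3; sign now -1
(11/3) = (2/3)   [reduce mod 3]
2 = 2^1·1; (2/3) = -1 since 3 mod 8 = 3, so (2/3) = (-1)^1·(1/3); sign now +1
(1/3) = 1; final value = sign = +1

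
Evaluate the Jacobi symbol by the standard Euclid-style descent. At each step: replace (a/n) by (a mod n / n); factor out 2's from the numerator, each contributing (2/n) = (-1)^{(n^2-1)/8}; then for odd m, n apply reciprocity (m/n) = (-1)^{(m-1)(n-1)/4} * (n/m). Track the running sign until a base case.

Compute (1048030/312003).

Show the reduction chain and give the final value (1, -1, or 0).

-1

(1048030/312003): 1048030 mod 312003 = 112021, so (1048030/312003) = (112021/312003)
flip (112021/312003) -> (312003/112021): both odd, 112021 mod 4 = 1, 312003 mod 4 = 3, so the flip contributes +1; sign now +1
(312003/112021): 312003 mod 112021 = 87961, so (312003/112021) = (87961/112021)
flip (87961/112021) -> (112021/87961): both odd, 87961 mod 4 = 1, 112021 mod 4 = 1, so the flip contributes +1; sign now +1
(112021/87961): 112021 mod 87961 = 24060, so (112021/87961) = (24060/87961)
factor out 2^2: 24060 = 2^2·6015; with 87961 mod 8 = 1, (2/87961) = +1; sign now +1; continue with (6015/87961)
flip (6015/87961) -> (87961/6015): both odd, 6015 mod 4 = 3, 87961 mod 4 = 1, so the flip contributes +1; sign now +1
(87961/6015): 87961 mod 6015 = 3751, so (87961/6015) = (3751/6015)
flip (3751/6015) -> (6015/3751): both odd, 3751 mod 4 = 3, 6015 mod 4 = 3, so the flip contributes -1; sign now -1
(6015/3751): 6015 mod 3751 = 2264, so (6015/3751) = (2264/3751)
factor out 2^3: 2264 = 2^3·283; with 3751 mod 8 = 7, (2/3751) = +1; sign now -1; continue with (283/3751)
flip (283/3751) -> (3751/283): both odd, 283 mod 4 = 3, 3751 mod 4 = 3, so the flip contributes -1; sign now +1
(3751/283): 3751 mod 283 = 72, so (3751/283) = (72/283)
factor out 2^3: 72 = 2^3·9; with 283 mod 8 = 3, (2/283) = -1; sign now -1; continue with (9/283)
flip (9/283) -> (283/9): both odd, 9 mod 4 = 1, 283 mod 4 = 3, so the flip contributes +1; sign now -1
(283/9): 283 mod 9 = 4, so (283/9) = (4/9)
factor out 2^2: 4 = 2^2·1; with 9 mod 8 = 1, (2/9) = +1; sign now -1; continue with (1/9)
reached (1/9) = 1, so the symbol is -1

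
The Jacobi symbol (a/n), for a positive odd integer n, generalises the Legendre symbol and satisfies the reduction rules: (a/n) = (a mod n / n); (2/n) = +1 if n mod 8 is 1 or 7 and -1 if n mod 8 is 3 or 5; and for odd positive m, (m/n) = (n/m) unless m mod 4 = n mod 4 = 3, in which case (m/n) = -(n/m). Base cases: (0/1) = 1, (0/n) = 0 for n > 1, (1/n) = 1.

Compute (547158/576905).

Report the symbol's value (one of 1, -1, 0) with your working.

-1

factor out 2^1: 547158 = 2^1·273579; with 576905 mod 8 = 1, (2/576905) = +1; sign now +1; continue with (273579/576905)
flip (273579/576905) -> (576905/273579): both odd, 273579 mod 4 = 3, 576905 mod 4 = 1, so the flip contributes +1; sign now +1
(576905/273579): 576905 mod 273579 = 29747, so (576905/273579) = (29747/273579)
flip (29747/273579) -> (273579/29747): both odd, 29747 mod 4 = 3, 273579 mod 4 = 3, so the flip contributes -1; sign now -1
(273579/29747): 273579 mod 29747 = 5856, so (273579/29747) = (5856/29747)
factor out 2^5: 5856 = 2^5·183; with 29747 mod 8 = 3, (2/29747) = -1; sign now +1; continue with (183/29747)
flip (183/29747) -> (29747/183): both odd, 183 mod 4 = 3, 29747 mod 4 = 3, so the flip contributes -1; sign now -1
(29747/183): 29747 mod 183 = 101, so (29747/183) = (101/183)
flip (101/183) -> (183/101): both odd, 101 mod 4 = 1, 183 mod 4 = 3, so the flip contributes +1; sign now -1
(183/101): 183 mod 101 = 82, so (183/101) = (82/101)
factor out 2^1: 82 = 2^1·41; with 101 mod 8 = 5, (2/101) = -1; sign now +1; continue with (41/101)
flip (41/101) -> (101/41): both odd, 41 mod 4 = 1, 101 mod 4 = 1, so the flip contributes +1; sign now +1
(101/41): 101 mod 41 = 19, so (101/41) = (19/41)
flip (19/41) -> (41/19): both odd, 19 mod 4 = 3, 41 mod 4 = 1, so the flip contributes +1; sign now +1
(41/19): 41 mod 19 = 3, so (41/19) = (3/19)
flip (3/19) -> (19/3): both odd, 3 mod 4 = 3, 19 mod 4 = 3, so the flip contributes -1; sign now -1
(19/3): 19 mod 3 = 1, so (19/3) = (1/3)
reached (1/3) = 1, so the symbol is -1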